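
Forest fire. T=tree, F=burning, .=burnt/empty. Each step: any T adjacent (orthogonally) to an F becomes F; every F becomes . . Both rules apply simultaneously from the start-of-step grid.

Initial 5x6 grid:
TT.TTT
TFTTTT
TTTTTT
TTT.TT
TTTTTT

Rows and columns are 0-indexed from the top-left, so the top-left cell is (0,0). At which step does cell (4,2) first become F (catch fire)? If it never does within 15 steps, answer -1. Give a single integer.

Step 1: cell (4,2)='T' (+4 fires, +1 burnt)
Step 2: cell (4,2)='T' (+5 fires, +4 burnt)
Step 3: cell (4,2)='T' (+6 fires, +5 burnt)
Step 4: cell (4,2)='F' (+5 fires, +6 burnt)
  -> target ignites at step 4
Step 5: cell (4,2)='.' (+4 fires, +5 burnt)
Step 6: cell (4,2)='.' (+2 fires, +4 burnt)
Step 7: cell (4,2)='.' (+1 fires, +2 burnt)
Step 8: cell (4,2)='.' (+0 fires, +1 burnt)
  fire out at step 8

4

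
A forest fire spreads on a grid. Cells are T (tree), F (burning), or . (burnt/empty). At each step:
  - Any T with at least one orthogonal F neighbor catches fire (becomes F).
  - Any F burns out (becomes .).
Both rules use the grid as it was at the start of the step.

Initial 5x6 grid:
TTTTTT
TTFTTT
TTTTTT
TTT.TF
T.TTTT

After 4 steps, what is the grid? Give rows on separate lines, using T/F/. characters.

Step 1: 7 trees catch fire, 2 burn out
  TTFTTT
  TF.FTT
  TTFTTF
  TTT.F.
  T.TTTF
Step 2: 10 trees catch fire, 7 burn out
  TF.FTT
  F...FF
  TF.FF.
  TTF...
  T.TTF.
Step 3: 7 trees catch fire, 10 burn out
  F...FF
  ......
  F.....
  TF....
  T.FF..
Step 4: 1 trees catch fire, 7 burn out
  ......
  ......
  ......
  F.....
  T.....

......
......
......
F.....
T.....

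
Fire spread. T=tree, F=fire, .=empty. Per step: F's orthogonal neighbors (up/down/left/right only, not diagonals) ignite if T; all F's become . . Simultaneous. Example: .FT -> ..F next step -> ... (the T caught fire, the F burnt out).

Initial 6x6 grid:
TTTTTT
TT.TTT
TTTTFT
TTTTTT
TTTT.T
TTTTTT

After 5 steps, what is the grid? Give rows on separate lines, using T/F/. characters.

Step 1: 4 trees catch fire, 1 burn out
  TTTTTT
  TT.TFT
  TTTF.F
  TTTTFT
  TTTT.T
  TTTTTT
Step 2: 6 trees catch fire, 4 burn out
  TTTTFT
  TT.F.F
  TTF...
  TTTF.F
  TTTT.T
  TTTTTT
Step 3: 6 trees catch fire, 6 burn out
  TTTF.F
  TT....
  TF....
  TTF...
  TTTF.F
  TTTTTT
Step 4: 7 trees catch fire, 6 burn out
  TTF...
  TF....
  F.....
  TF....
  TTF...
  TTTFTF
Step 5: 6 trees catch fire, 7 burn out
  TF....
  F.....
  ......
  F.....
  TF....
  TTF.F.

TF....
F.....
......
F.....
TF....
TTF.F.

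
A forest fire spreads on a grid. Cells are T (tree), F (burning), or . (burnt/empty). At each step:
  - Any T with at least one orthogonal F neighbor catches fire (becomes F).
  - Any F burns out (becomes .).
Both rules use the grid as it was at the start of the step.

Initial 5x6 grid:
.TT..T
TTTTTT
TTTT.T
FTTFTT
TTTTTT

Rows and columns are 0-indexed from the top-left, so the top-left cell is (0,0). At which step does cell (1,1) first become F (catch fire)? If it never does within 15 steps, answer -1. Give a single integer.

Step 1: cell (1,1)='T' (+7 fires, +2 burnt)
Step 2: cell (1,1)='T' (+8 fires, +7 burnt)
Step 3: cell (1,1)='F' (+5 fires, +8 burnt)
  -> target ignites at step 3
Step 4: cell (1,1)='.' (+3 fires, +5 burnt)
Step 5: cell (1,1)='.' (+1 fires, +3 burnt)
Step 6: cell (1,1)='.' (+0 fires, +1 burnt)
  fire out at step 6

3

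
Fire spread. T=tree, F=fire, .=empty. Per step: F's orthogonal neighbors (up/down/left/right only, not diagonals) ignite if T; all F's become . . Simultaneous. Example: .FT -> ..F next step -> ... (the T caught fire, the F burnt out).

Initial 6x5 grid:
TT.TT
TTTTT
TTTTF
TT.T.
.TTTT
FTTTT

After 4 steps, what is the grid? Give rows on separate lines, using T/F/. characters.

Step 1: 3 trees catch fire, 2 burn out
  TT.TT
  TTTTF
  TTTF.
  TT.T.
  .TTTT
  .FTTT
Step 2: 6 trees catch fire, 3 burn out
  TT.TF
  TTTF.
  TTF..
  TT.F.
  .FTTT
  ..FTT
Step 3: 7 trees catch fire, 6 burn out
  TT.F.
  TTF..
  TF...
  TF...
  ..FFT
  ...FT
Step 4: 5 trees catch fire, 7 burn out
  TT...
  TF...
  F....
  F....
  ....F
  ....F

TT...
TF...
F....
F....
....F
....F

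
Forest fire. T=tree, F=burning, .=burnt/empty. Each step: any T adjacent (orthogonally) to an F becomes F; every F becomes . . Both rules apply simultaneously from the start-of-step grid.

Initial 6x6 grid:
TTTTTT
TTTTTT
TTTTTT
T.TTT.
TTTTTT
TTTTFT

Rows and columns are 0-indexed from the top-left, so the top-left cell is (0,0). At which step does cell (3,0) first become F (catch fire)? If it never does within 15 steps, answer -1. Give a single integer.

Step 1: cell (3,0)='T' (+3 fires, +1 burnt)
Step 2: cell (3,0)='T' (+4 fires, +3 burnt)
Step 3: cell (3,0)='T' (+4 fires, +4 burnt)
Step 4: cell (3,0)='T' (+6 fires, +4 burnt)
Step 5: cell (3,0)='T' (+5 fires, +6 burnt)
Step 6: cell (3,0)='F' (+5 fires, +5 burnt)
  -> target ignites at step 6
Step 7: cell (3,0)='.' (+3 fires, +5 burnt)
Step 8: cell (3,0)='.' (+2 fires, +3 burnt)
Step 9: cell (3,0)='.' (+1 fires, +2 burnt)
Step 10: cell (3,0)='.' (+0 fires, +1 burnt)
  fire out at step 10

6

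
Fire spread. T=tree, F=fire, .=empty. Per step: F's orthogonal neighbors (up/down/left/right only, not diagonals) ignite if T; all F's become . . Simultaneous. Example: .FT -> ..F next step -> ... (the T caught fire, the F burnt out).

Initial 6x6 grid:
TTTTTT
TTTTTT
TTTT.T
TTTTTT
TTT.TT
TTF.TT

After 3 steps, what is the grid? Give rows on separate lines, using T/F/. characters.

Step 1: 2 trees catch fire, 1 burn out
  TTTTTT
  TTTTTT
  TTTT.T
  TTTTTT
  TTF.TT
  TF..TT
Step 2: 3 trees catch fire, 2 burn out
  TTTTTT
  TTTTTT
  TTTT.T
  TTFTTT
  TF..TT
  F...TT
Step 3: 4 trees catch fire, 3 burn out
  TTTTTT
  TTTTTT
  TTFT.T
  TF.FTT
  F...TT
  ....TT

TTTTTT
TTTTTT
TTFT.T
TF.FTT
F...TT
....TT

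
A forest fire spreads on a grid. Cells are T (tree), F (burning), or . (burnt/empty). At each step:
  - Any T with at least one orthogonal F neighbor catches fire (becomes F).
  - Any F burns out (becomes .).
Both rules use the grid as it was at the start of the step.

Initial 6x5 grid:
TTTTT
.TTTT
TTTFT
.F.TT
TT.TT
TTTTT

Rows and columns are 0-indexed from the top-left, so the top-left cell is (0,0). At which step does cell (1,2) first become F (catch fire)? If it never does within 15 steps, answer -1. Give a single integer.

Step 1: cell (1,2)='T' (+6 fires, +2 burnt)
Step 2: cell (1,2)='F' (+9 fires, +6 burnt)
  -> target ignites at step 2
Step 3: cell (1,2)='.' (+7 fires, +9 burnt)
Step 4: cell (1,2)='.' (+2 fires, +7 burnt)
Step 5: cell (1,2)='.' (+0 fires, +2 burnt)
  fire out at step 5

2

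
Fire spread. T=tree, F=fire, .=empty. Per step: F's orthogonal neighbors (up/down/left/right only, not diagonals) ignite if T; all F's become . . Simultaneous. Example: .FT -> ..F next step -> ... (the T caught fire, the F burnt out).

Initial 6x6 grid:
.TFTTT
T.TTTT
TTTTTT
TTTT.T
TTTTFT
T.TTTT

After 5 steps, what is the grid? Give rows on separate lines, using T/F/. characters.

Step 1: 6 trees catch fire, 2 burn out
  .F.FTT
  T.FTTT
  TTTTTT
  TTTT.T
  TTTF.F
  T.TTFT
Step 2: 8 trees catch fire, 6 burn out
  ....FT
  T..FTT
  TTFTTT
  TTTF.F
  TTF...
  T.TF.F
Step 3: 8 trees catch fire, 8 burn out
  .....F
  T...FT
  TF.FTF
  TTF...
  TF....
  T.F...
Step 4: 5 trees catch fire, 8 burn out
  ......
  T....F
  F...F.
  TF....
  F.....
  T.....
Step 5: 3 trees catch fire, 5 burn out
  ......
  F.....
  ......
  F.....
  ......
  F.....

......
F.....
......
F.....
......
F.....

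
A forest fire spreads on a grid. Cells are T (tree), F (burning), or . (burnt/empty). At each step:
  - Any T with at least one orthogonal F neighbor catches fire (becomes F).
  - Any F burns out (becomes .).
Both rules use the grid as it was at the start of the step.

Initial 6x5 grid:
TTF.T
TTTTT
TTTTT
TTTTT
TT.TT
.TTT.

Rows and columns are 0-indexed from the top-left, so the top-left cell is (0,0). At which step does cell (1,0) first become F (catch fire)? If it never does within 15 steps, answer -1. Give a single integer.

Step 1: cell (1,0)='T' (+2 fires, +1 burnt)
Step 2: cell (1,0)='T' (+4 fires, +2 burnt)
Step 3: cell (1,0)='F' (+5 fires, +4 burnt)
  -> target ignites at step 3
Step 4: cell (1,0)='.' (+5 fires, +5 burnt)
Step 5: cell (1,0)='.' (+4 fires, +5 burnt)
Step 6: cell (1,0)='.' (+4 fires, +4 burnt)
Step 7: cell (1,0)='.' (+1 fires, +4 burnt)
Step 8: cell (1,0)='.' (+0 fires, +1 burnt)
  fire out at step 8

3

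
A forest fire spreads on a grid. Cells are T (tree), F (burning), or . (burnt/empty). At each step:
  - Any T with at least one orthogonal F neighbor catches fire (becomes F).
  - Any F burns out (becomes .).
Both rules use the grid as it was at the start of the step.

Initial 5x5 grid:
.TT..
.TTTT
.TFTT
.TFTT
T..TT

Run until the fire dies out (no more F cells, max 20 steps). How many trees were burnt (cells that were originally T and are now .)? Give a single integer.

Step 1: +5 fires, +2 burnt (F count now 5)
Step 2: +6 fires, +5 burnt (F count now 6)
Step 3: +3 fires, +6 burnt (F count now 3)
Step 4: +0 fires, +3 burnt (F count now 0)
Fire out after step 4
Initially T: 15, now '.': 24
Total burnt (originally-T cells now '.'): 14

Answer: 14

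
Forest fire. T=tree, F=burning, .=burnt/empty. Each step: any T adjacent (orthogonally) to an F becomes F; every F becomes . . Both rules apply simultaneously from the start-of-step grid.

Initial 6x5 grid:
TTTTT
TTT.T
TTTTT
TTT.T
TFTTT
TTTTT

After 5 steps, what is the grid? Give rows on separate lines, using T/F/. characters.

Step 1: 4 trees catch fire, 1 burn out
  TTTTT
  TTT.T
  TTTTT
  TFT.T
  F.FTT
  TFTTT
Step 2: 6 trees catch fire, 4 burn out
  TTTTT
  TTT.T
  TFTTT
  F.F.T
  ...FT
  F.FTT
Step 3: 5 trees catch fire, 6 burn out
  TTTTT
  TFT.T
  F.FTT
  ....T
  ....F
  ...FT
Step 4: 6 trees catch fire, 5 burn out
  TFTTT
  F.F.T
  ...FT
  ....F
  .....
  ....F
Step 5: 3 trees catch fire, 6 burn out
  F.FTT
  ....T
  ....F
  .....
  .....
  .....

F.FTT
....T
....F
.....
.....
.....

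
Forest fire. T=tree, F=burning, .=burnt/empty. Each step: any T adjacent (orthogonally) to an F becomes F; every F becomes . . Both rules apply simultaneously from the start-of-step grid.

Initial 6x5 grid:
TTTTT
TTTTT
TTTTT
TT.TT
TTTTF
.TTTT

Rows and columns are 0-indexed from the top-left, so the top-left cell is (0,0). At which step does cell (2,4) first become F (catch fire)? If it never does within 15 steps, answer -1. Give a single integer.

Step 1: cell (2,4)='T' (+3 fires, +1 burnt)
Step 2: cell (2,4)='F' (+4 fires, +3 burnt)
  -> target ignites at step 2
Step 3: cell (2,4)='.' (+4 fires, +4 burnt)
Step 4: cell (2,4)='.' (+6 fires, +4 burnt)
Step 5: cell (2,4)='.' (+4 fires, +6 burnt)
Step 6: cell (2,4)='.' (+3 fires, +4 burnt)
Step 7: cell (2,4)='.' (+2 fires, +3 burnt)
Step 8: cell (2,4)='.' (+1 fires, +2 burnt)
Step 9: cell (2,4)='.' (+0 fires, +1 burnt)
  fire out at step 9

2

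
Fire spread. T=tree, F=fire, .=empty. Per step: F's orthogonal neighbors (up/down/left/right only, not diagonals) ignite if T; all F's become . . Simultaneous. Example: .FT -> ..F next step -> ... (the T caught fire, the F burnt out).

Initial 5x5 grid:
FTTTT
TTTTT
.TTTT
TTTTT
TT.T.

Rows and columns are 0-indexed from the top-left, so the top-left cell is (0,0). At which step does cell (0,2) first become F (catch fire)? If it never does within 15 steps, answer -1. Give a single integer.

Step 1: cell (0,2)='T' (+2 fires, +1 burnt)
Step 2: cell (0,2)='F' (+2 fires, +2 burnt)
  -> target ignites at step 2
Step 3: cell (0,2)='.' (+3 fires, +2 burnt)
Step 4: cell (0,2)='.' (+4 fires, +3 burnt)
Step 5: cell (0,2)='.' (+5 fires, +4 burnt)
Step 6: cell (0,2)='.' (+3 fires, +5 burnt)
Step 7: cell (0,2)='.' (+2 fires, +3 burnt)
Step 8: cell (0,2)='.' (+0 fires, +2 burnt)
  fire out at step 8

2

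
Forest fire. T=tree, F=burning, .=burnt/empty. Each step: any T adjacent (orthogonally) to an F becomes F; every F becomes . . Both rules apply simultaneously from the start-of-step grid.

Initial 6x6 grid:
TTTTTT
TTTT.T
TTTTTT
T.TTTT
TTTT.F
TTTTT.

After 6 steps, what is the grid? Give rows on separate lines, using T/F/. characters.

Step 1: 1 trees catch fire, 1 burn out
  TTTTTT
  TTTT.T
  TTTTTT
  T.TTTF
  TTTT..
  TTTTT.
Step 2: 2 trees catch fire, 1 burn out
  TTTTTT
  TTTT.T
  TTTTTF
  T.TTF.
  TTTT..
  TTTTT.
Step 3: 3 trees catch fire, 2 burn out
  TTTTTT
  TTTT.F
  TTTTF.
  T.TF..
  TTTT..
  TTTTT.
Step 4: 4 trees catch fire, 3 burn out
  TTTTTF
  TTTT..
  TTTF..
  T.F...
  TTTF..
  TTTTT.
Step 5: 5 trees catch fire, 4 burn out
  TTTTF.
  TTTF..
  TTF...
  T.....
  TTF...
  TTTFT.
Step 6: 6 trees catch fire, 5 burn out
  TTTF..
  TTF...
  TF....
  T.....
  TF....
  TTF.F.

TTTF..
TTF...
TF....
T.....
TF....
TTF.F.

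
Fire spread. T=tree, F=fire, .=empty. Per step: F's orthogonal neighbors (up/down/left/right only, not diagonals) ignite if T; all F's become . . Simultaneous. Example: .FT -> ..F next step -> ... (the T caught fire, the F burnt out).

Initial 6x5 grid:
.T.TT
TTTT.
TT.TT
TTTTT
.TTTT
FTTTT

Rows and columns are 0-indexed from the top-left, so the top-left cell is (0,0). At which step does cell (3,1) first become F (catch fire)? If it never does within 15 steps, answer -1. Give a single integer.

Step 1: cell (3,1)='T' (+1 fires, +1 burnt)
Step 2: cell (3,1)='T' (+2 fires, +1 burnt)
Step 3: cell (3,1)='F' (+3 fires, +2 burnt)
  -> target ignites at step 3
Step 4: cell (3,1)='.' (+5 fires, +3 burnt)
Step 5: cell (3,1)='.' (+4 fires, +5 burnt)
Step 6: cell (3,1)='.' (+5 fires, +4 burnt)
Step 7: cell (3,1)='.' (+2 fires, +5 burnt)
Step 8: cell (3,1)='.' (+1 fires, +2 burnt)
Step 9: cell (3,1)='.' (+1 fires, +1 burnt)
Step 10: cell (3,1)='.' (+0 fires, +1 burnt)
  fire out at step 10

3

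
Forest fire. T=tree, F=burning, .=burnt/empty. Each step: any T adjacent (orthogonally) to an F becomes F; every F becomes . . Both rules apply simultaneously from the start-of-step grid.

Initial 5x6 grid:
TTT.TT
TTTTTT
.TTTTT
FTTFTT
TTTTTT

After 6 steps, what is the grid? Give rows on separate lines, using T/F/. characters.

Step 1: 6 trees catch fire, 2 burn out
  TTT.TT
  TTTTTT
  .TTFTT
  .FF.FT
  FTTFTT
Step 2: 8 trees catch fire, 6 burn out
  TTT.TT
  TTTFTT
  .FF.FT
  .....F
  .FF.FT
Step 3: 5 trees catch fire, 8 burn out
  TTT.TT
  TFF.FT
  .....F
  ......
  .....F
Step 4: 5 trees catch fire, 5 burn out
  TFF.FT
  F....F
  ......
  ......
  ......
Step 5: 2 trees catch fire, 5 burn out
  F....F
  ......
  ......
  ......
  ......
Step 6: 0 trees catch fire, 2 burn out
  ......
  ......
  ......
  ......
  ......

......
......
......
......
......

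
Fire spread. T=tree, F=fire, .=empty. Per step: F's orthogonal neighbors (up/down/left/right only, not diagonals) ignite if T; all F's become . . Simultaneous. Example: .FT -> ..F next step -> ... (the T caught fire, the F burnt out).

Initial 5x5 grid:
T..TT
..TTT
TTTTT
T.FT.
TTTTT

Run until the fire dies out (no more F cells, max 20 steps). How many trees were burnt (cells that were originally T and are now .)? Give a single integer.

Answer: 17

Derivation:
Step 1: +3 fires, +1 burnt (F count now 3)
Step 2: +5 fires, +3 burnt (F count now 5)
Step 3: +5 fires, +5 burnt (F count now 5)
Step 4: +3 fires, +5 burnt (F count now 3)
Step 5: +1 fires, +3 burnt (F count now 1)
Step 6: +0 fires, +1 burnt (F count now 0)
Fire out after step 6
Initially T: 18, now '.': 24
Total burnt (originally-T cells now '.'): 17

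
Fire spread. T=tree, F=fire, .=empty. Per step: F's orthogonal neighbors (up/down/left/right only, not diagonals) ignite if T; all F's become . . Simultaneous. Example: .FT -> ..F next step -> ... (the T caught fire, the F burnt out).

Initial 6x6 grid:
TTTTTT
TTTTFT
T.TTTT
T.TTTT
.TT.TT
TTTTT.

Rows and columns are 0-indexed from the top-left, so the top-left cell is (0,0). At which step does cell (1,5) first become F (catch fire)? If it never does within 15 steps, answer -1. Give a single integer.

Step 1: cell (1,5)='F' (+4 fires, +1 burnt)
  -> target ignites at step 1
Step 2: cell (1,5)='.' (+6 fires, +4 burnt)
Step 3: cell (1,5)='.' (+6 fires, +6 burnt)
Step 4: cell (1,5)='.' (+5 fires, +6 burnt)
Step 5: cell (1,5)='.' (+4 fires, +5 burnt)
Step 6: cell (1,5)='.' (+3 fires, +4 burnt)
Step 7: cell (1,5)='.' (+1 fires, +3 burnt)
Step 8: cell (1,5)='.' (+1 fires, +1 burnt)
Step 9: cell (1,5)='.' (+0 fires, +1 burnt)
  fire out at step 9

1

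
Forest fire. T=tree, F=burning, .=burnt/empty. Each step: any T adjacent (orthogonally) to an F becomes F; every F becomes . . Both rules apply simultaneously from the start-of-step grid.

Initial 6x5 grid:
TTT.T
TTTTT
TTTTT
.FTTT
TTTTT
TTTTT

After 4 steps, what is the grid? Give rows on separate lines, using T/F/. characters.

Step 1: 3 trees catch fire, 1 burn out
  TTT.T
  TTTTT
  TFTTT
  ..FTT
  TFTTT
  TTTTT
Step 2: 7 trees catch fire, 3 burn out
  TTT.T
  TFTTT
  F.FTT
  ...FT
  F.FTT
  TFTTT
Step 3: 8 trees catch fire, 7 burn out
  TFT.T
  F.FTT
  ...FT
  ....F
  ...FT
  F.FTT
Step 4: 6 trees catch fire, 8 burn out
  F.F.T
  ...FT
  ....F
  .....
  ....F
  ...FT

F.F.T
...FT
....F
.....
....F
...FT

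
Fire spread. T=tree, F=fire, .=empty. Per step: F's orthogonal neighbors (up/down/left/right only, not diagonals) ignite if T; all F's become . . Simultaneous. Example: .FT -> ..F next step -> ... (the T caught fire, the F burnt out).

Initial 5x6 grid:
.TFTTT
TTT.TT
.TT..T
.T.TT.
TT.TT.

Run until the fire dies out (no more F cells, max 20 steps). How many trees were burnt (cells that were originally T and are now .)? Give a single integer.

Answer: 15

Derivation:
Step 1: +3 fires, +1 burnt (F count now 3)
Step 2: +3 fires, +3 burnt (F count now 3)
Step 3: +4 fires, +3 burnt (F count now 4)
Step 4: +2 fires, +4 burnt (F count now 2)
Step 5: +2 fires, +2 burnt (F count now 2)
Step 6: +1 fires, +2 burnt (F count now 1)
Step 7: +0 fires, +1 burnt (F count now 0)
Fire out after step 7
Initially T: 19, now '.': 26
Total burnt (originally-T cells now '.'): 15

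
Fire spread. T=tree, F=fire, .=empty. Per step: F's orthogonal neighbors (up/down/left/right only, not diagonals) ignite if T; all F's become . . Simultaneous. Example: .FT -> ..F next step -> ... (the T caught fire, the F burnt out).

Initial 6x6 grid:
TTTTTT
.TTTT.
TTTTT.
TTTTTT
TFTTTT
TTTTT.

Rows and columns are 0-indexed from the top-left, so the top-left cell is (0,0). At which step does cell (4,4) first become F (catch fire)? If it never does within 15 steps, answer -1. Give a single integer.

Step 1: cell (4,4)='T' (+4 fires, +1 burnt)
Step 2: cell (4,4)='T' (+6 fires, +4 burnt)
Step 3: cell (4,4)='F' (+6 fires, +6 burnt)
  -> target ignites at step 3
Step 4: cell (4,4)='.' (+6 fires, +6 burnt)
Step 5: cell (4,4)='.' (+5 fires, +6 burnt)
Step 6: cell (4,4)='.' (+2 fires, +5 burnt)
Step 7: cell (4,4)='.' (+1 fires, +2 burnt)
Step 8: cell (4,4)='.' (+1 fires, +1 burnt)
Step 9: cell (4,4)='.' (+0 fires, +1 burnt)
  fire out at step 9

3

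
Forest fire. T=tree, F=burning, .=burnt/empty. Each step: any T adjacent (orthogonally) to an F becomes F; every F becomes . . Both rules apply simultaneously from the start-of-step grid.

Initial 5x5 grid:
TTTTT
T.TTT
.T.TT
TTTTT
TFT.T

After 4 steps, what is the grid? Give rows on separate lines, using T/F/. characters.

Step 1: 3 trees catch fire, 1 burn out
  TTTTT
  T.TTT
  .T.TT
  TFTTT
  F.F.T
Step 2: 3 trees catch fire, 3 burn out
  TTTTT
  T.TTT
  .F.TT
  F.FTT
  ....T
Step 3: 1 trees catch fire, 3 burn out
  TTTTT
  T.TTT
  ...TT
  ...FT
  ....T
Step 4: 2 trees catch fire, 1 burn out
  TTTTT
  T.TTT
  ...FT
  ....F
  ....T

TTTTT
T.TTT
...FT
....F
....T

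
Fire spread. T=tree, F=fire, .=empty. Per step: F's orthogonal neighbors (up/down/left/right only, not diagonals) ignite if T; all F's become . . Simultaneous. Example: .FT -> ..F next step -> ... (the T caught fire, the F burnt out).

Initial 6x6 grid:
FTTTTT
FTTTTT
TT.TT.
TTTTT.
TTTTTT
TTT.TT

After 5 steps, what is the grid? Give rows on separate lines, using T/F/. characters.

Step 1: 3 trees catch fire, 2 burn out
  .FTTTT
  .FTTTT
  FT.TT.
  TTTTT.
  TTTTTT
  TTT.TT
Step 2: 4 trees catch fire, 3 burn out
  ..FTTT
  ..FTTT
  .F.TT.
  FTTTT.
  TTTTTT
  TTT.TT
Step 3: 4 trees catch fire, 4 burn out
  ...FTT
  ...FTT
  ...TT.
  .FTTT.
  FTTTTT
  TTT.TT
Step 4: 6 trees catch fire, 4 burn out
  ....FT
  ....FT
  ...FT.
  ..FTT.
  .FTTTT
  FTT.TT
Step 5: 6 trees catch fire, 6 burn out
  .....F
  .....F
  ....F.
  ...FT.
  ..FTTT
  .FT.TT

.....F
.....F
....F.
...FT.
..FTTT
.FT.TT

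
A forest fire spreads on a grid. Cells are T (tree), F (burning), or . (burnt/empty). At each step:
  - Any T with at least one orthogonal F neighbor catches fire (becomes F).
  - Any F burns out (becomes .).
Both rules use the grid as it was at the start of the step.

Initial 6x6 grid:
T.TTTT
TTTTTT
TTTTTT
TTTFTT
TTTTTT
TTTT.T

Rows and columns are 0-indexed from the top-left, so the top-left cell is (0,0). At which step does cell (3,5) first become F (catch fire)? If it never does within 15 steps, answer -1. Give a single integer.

Step 1: cell (3,5)='T' (+4 fires, +1 burnt)
Step 2: cell (3,5)='F' (+8 fires, +4 burnt)
  -> target ignites at step 2
Step 3: cell (3,5)='.' (+9 fires, +8 burnt)
Step 4: cell (3,5)='.' (+8 fires, +9 burnt)
Step 5: cell (3,5)='.' (+3 fires, +8 burnt)
Step 6: cell (3,5)='.' (+1 fires, +3 burnt)
Step 7: cell (3,5)='.' (+0 fires, +1 burnt)
  fire out at step 7

2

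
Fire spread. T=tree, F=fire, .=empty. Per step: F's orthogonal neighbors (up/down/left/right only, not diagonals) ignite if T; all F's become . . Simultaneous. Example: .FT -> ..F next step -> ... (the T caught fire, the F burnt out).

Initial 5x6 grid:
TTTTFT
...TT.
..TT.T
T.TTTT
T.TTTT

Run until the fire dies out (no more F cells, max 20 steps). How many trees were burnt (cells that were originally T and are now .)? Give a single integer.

Step 1: +3 fires, +1 burnt (F count now 3)
Step 2: +2 fires, +3 burnt (F count now 2)
Step 3: +2 fires, +2 burnt (F count now 2)
Step 4: +3 fires, +2 burnt (F count now 3)
Step 5: +3 fires, +3 burnt (F count now 3)
Step 6: +3 fires, +3 burnt (F count now 3)
Step 7: +2 fires, +3 burnt (F count now 2)
Step 8: +0 fires, +2 burnt (F count now 0)
Fire out after step 8
Initially T: 20, now '.': 28
Total burnt (originally-T cells now '.'): 18

Answer: 18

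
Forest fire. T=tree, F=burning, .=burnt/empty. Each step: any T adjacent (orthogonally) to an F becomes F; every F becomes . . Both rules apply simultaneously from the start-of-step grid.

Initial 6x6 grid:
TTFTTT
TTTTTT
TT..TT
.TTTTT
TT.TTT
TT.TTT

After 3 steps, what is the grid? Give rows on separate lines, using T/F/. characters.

Step 1: 3 trees catch fire, 1 burn out
  TF.FTT
  TTFTTT
  TT..TT
  .TTTTT
  TT.TTT
  TT.TTT
Step 2: 4 trees catch fire, 3 burn out
  F...FT
  TF.FTT
  TT..TT
  .TTTTT
  TT.TTT
  TT.TTT
Step 3: 4 trees catch fire, 4 burn out
  .....F
  F...FT
  TF..TT
  .TTTTT
  TT.TTT
  TT.TTT

.....F
F...FT
TF..TT
.TTTTT
TT.TTT
TT.TTT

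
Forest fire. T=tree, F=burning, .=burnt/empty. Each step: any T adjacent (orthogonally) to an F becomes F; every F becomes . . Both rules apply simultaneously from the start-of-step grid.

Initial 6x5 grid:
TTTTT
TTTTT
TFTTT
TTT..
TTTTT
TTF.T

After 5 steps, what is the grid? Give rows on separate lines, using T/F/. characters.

Step 1: 6 trees catch fire, 2 burn out
  TTTTT
  TFTTT
  F.FTT
  TFT..
  TTFTT
  TF..T
Step 2: 9 trees catch fire, 6 burn out
  TFTTT
  F.FTT
  ...FT
  F.F..
  TF.FT
  F...T
Step 3: 6 trees catch fire, 9 burn out
  F.FTT
  ...FT
  ....F
  .....
  F...F
  ....T
Step 4: 3 trees catch fire, 6 burn out
  ...FT
  ....F
  .....
  .....
  .....
  ....F
Step 5: 1 trees catch fire, 3 burn out
  ....F
  .....
  .....
  .....
  .....
  .....

....F
.....
.....
.....
.....
.....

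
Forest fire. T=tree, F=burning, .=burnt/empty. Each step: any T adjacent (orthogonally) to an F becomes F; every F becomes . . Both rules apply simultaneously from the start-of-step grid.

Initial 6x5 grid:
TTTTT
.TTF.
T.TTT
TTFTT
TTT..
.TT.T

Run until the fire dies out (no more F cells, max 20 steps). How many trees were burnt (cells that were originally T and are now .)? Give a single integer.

Step 1: +7 fires, +2 burnt (F count now 7)
Step 2: +8 fires, +7 burnt (F count now 8)
Step 3: +4 fires, +8 burnt (F count now 4)
Step 4: +1 fires, +4 burnt (F count now 1)
Step 5: +0 fires, +1 burnt (F count now 0)
Fire out after step 5
Initially T: 21, now '.': 29
Total burnt (originally-T cells now '.'): 20

Answer: 20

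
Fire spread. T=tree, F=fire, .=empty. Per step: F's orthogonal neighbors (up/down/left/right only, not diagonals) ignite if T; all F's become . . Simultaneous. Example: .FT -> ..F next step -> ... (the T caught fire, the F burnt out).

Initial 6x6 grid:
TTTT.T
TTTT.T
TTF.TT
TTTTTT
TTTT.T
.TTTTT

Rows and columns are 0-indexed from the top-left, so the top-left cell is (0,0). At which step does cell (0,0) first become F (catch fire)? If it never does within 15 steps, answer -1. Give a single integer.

Step 1: cell (0,0)='T' (+3 fires, +1 burnt)
Step 2: cell (0,0)='T' (+7 fires, +3 burnt)
Step 3: cell (0,0)='T' (+8 fires, +7 burnt)
Step 4: cell (0,0)='F' (+6 fires, +8 burnt)
  -> target ignites at step 4
Step 5: cell (0,0)='.' (+3 fires, +6 burnt)
Step 6: cell (0,0)='.' (+2 fires, +3 burnt)
Step 7: cell (0,0)='.' (+1 fires, +2 burnt)
Step 8: cell (0,0)='.' (+0 fires, +1 burnt)
  fire out at step 8

4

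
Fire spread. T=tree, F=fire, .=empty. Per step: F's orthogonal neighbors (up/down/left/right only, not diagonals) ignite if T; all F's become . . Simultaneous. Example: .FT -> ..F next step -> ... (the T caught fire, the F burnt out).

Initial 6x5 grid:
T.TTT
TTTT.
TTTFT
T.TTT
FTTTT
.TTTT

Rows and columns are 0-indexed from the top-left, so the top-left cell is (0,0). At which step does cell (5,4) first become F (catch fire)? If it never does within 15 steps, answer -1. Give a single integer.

Step 1: cell (5,4)='T' (+6 fires, +2 burnt)
Step 2: cell (5,4)='T' (+9 fires, +6 burnt)
Step 3: cell (5,4)='T' (+7 fires, +9 burnt)
Step 4: cell (5,4)='F' (+2 fires, +7 burnt)
  -> target ignites at step 4
Step 5: cell (5,4)='.' (+0 fires, +2 burnt)
  fire out at step 5

4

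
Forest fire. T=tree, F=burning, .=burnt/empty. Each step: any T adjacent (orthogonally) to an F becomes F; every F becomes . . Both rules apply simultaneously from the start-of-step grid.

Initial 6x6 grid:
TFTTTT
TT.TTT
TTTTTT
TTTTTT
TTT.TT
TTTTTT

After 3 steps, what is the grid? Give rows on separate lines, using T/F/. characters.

Step 1: 3 trees catch fire, 1 burn out
  F.FTTT
  TF.TTT
  TTTTTT
  TTTTTT
  TTT.TT
  TTTTTT
Step 2: 3 trees catch fire, 3 burn out
  ...FTT
  F..TTT
  TFTTTT
  TTTTTT
  TTT.TT
  TTTTTT
Step 3: 5 trees catch fire, 3 burn out
  ....FT
  ...FTT
  F.FTTT
  TFTTTT
  TTT.TT
  TTTTTT

....FT
...FTT
F.FTTT
TFTTTT
TTT.TT
TTTTTT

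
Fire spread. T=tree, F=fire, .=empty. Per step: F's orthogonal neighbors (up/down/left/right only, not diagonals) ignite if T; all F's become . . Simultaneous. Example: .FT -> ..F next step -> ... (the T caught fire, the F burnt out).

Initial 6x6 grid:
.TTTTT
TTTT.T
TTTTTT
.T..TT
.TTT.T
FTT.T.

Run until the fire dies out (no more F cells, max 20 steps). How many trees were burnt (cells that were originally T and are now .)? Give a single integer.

Step 1: +1 fires, +1 burnt (F count now 1)
Step 2: +2 fires, +1 burnt (F count now 2)
Step 3: +2 fires, +2 burnt (F count now 2)
Step 4: +2 fires, +2 burnt (F count now 2)
Step 5: +3 fires, +2 burnt (F count now 3)
Step 6: +4 fires, +3 burnt (F count now 4)
Step 7: +3 fires, +4 burnt (F count now 3)
Step 8: +3 fires, +3 burnt (F count now 3)
Step 9: +3 fires, +3 burnt (F count now 3)
Step 10: +2 fires, +3 burnt (F count now 2)
Step 11: +0 fires, +2 burnt (F count now 0)
Fire out after step 11
Initially T: 26, now '.': 35
Total burnt (originally-T cells now '.'): 25

Answer: 25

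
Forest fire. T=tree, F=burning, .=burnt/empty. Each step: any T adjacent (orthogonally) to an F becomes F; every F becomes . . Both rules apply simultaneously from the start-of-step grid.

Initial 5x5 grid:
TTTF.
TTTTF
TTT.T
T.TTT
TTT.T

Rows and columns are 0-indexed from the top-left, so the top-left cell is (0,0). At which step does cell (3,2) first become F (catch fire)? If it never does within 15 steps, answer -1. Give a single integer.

Step 1: cell (3,2)='T' (+3 fires, +2 burnt)
Step 2: cell (3,2)='T' (+3 fires, +3 burnt)
Step 3: cell (3,2)='T' (+5 fires, +3 burnt)
Step 4: cell (3,2)='F' (+3 fires, +5 burnt)
  -> target ignites at step 4
Step 5: cell (3,2)='.' (+2 fires, +3 burnt)
Step 6: cell (3,2)='.' (+2 fires, +2 burnt)
Step 7: cell (3,2)='.' (+1 fires, +2 burnt)
Step 8: cell (3,2)='.' (+0 fires, +1 burnt)
  fire out at step 8

4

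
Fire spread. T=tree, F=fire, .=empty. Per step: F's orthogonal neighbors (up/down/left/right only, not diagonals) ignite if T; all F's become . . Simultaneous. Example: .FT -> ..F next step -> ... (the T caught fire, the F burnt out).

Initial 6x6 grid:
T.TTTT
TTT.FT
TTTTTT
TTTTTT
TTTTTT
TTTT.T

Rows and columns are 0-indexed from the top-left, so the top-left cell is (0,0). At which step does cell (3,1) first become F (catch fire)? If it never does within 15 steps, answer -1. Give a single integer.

Step 1: cell (3,1)='T' (+3 fires, +1 burnt)
Step 2: cell (3,1)='T' (+5 fires, +3 burnt)
Step 3: cell (3,1)='T' (+5 fires, +5 burnt)
Step 4: cell (3,1)='T' (+5 fires, +5 burnt)
Step 5: cell (3,1)='F' (+6 fires, +5 burnt)
  -> target ignites at step 5
Step 6: cell (3,1)='.' (+4 fires, +6 burnt)
Step 7: cell (3,1)='.' (+3 fires, +4 burnt)
Step 8: cell (3,1)='.' (+1 fires, +3 burnt)
Step 9: cell (3,1)='.' (+0 fires, +1 burnt)
  fire out at step 9

5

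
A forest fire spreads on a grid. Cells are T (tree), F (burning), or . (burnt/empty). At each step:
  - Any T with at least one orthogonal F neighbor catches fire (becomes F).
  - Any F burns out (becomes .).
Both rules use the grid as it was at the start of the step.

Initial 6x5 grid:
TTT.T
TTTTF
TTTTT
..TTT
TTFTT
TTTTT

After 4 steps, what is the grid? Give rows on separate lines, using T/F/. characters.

Step 1: 7 trees catch fire, 2 burn out
  TTT.F
  TTTF.
  TTTTF
  ..FTT
  TF.FT
  TTFTT
Step 2: 9 trees catch fire, 7 burn out
  TTT..
  TTF..
  TTFF.
  ...FF
  F...F
  TF.FT
Step 3: 5 trees catch fire, 9 burn out
  TTF..
  TF...
  TF...
  .....
  .....
  F...F
Step 4: 3 trees catch fire, 5 burn out
  TF...
  F....
  F....
  .....
  .....
  .....

TF...
F....
F....
.....
.....
.....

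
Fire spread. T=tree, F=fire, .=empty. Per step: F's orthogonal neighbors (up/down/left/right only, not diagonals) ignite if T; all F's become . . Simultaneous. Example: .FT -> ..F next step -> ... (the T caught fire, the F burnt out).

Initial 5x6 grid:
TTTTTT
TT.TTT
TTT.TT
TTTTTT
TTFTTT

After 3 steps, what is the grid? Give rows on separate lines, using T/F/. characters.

Step 1: 3 trees catch fire, 1 burn out
  TTTTTT
  TT.TTT
  TTT.TT
  TTFTTT
  TF.FTT
Step 2: 5 trees catch fire, 3 burn out
  TTTTTT
  TT.TTT
  TTF.TT
  TF.FTT
  F...FT
Step 3: 4 trees catch fire, 5 burn out
  TTTTTT
  TT.TTT
  TF..TT
  F...FT
  .....F

TTTTTT
TT.TTT
TF..TT
F...FT
.....F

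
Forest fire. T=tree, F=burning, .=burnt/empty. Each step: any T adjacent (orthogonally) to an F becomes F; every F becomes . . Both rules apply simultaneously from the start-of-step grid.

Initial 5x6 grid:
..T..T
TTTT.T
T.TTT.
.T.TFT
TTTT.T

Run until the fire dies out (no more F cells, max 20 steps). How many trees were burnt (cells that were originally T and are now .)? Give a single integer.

Answer: 17

Derivation:
Step 1: +3 fires, +1 burnt (F count now 3)
Step 2: +3 fires, +3 burnt (F count now 3)
Step 3: +3 fires, +3 burnt (F count now 3)
Step 4: +2 fires, +3 burnt (F count now 2)
Step 5: +4 fires, +2 burnt (F count now 4)
Step 6: +1 fires, +4 burnt (F count now 1)
Step 7: +1 fires, +1 burnt (F count now 1)
Step 8: +0 fires, +1 burnt (F count now 0)
Fire out after step 8
Initially T: 19, now '.': 28
Total burnt (originally-T cells now '.'): 17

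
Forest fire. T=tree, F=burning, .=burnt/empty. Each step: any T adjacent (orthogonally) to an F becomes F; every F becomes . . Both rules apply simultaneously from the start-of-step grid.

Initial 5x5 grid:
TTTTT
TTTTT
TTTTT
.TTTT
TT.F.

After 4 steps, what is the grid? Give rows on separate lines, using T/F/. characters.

Step 1: 1 trees catch fire, 1 burn out
  TTTTT
  TTTTT
  TTTTT
  .TTFT
  TT...
Step 2: 3 trees catch fire, 1 burn out
  TTTTT
  TTTTT
  TTTFT
  .TF.F
  TT...
Step 3: 4 trees catch fire, 3 burn out
  TTTTT
  TTTFT
  TTF.F
  .F...
  TT...
Step 4: 5 trees catch fire, 4 burn out
  TTTFT
  TTF.F
  TF...
  .....
  TF...

TTTFT
TTF.F
TF...
.....
TF...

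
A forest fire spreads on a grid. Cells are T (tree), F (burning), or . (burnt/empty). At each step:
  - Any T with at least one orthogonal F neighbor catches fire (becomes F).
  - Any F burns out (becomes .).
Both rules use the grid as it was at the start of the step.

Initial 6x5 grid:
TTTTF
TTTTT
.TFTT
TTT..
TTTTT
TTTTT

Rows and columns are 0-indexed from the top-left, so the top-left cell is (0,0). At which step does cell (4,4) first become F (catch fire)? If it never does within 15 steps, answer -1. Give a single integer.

Step 1: cell (4,4)='T' (+6 fires, +2 burnt)
Step 2: cell (4,4)='T' (+6 fires, +6 burnt)
Step 3: cell (4,4)='T' (+6 fires, +6 burnt)
Step 4: cell (4,4)='F' (+5 fires, +6 burnt)
  -> target ignites at step 4
Step 5: cell (4,4)='.' (+2 fires, +5 burnt)
Step 6: cell (4,4)='.' (+0 fires, +2 burnt)
  fire out at step 6

4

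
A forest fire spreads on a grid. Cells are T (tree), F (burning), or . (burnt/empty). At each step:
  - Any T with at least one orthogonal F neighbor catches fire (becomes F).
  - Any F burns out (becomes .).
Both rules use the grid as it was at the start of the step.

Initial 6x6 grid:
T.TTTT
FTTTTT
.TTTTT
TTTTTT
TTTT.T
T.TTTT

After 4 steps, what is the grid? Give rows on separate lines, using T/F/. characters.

Step 1: 2 trees catch fire, 1 burn out
  F.TTTT
  .FTTTT
  .TTTTT
  TTTTTT
  TTTT.T
  T.TTTT
Step 2: 2 trees catch fire, 2 burn out
  ..TTTT
  ..FTTT
  .FTTTT
  TTTTTT
  TTTT.T
  T.TTTT
Step 3: 4 trees catch fire, 2 burn out
  ..FTTT
  ...FTT
  ..FTTT
  TFTTTT
  TTTT.T
  T.TTTT
Step 4: 6 trees catch fire, 4 burn out
  ...FTT
  ....FT
  ...FTT
  F.FTTT
  TFTT.T
  T.TTTT

...FTT
....FT
...FTT
F.FTTT
TFTT.T
T.TTTT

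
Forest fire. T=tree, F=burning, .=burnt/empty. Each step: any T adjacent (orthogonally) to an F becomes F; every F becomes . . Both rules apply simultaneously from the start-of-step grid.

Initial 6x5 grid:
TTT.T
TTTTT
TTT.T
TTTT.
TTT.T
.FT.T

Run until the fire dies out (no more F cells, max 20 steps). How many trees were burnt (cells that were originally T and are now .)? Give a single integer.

Answer: 21

Derivation:
Step 1: +2 fires, +1 burnt (F count now 2)
Step 2: +3 fires, +2 burnt (F count now 3)
Step 3: +3 fires, +3 burnt (F count now 3)
Step 4: +4 fires, +3 burnt (F count now 4)
Step 5: +3 fires, +4 burnt (F count now 3)
Step 6: +3 fires, +3 burnt (F count now 3)
Step 7: +1 fires, +3 burnt (F count now 1)
Step 8: +2 fires, +1 burnt (F count now 2)
Step 9: +0 fires, +2 burnt (F count now 0)
Fire out after step 9
Initially T: 23, now '.': 28
Total burnt (originally-T cells now '.'): 21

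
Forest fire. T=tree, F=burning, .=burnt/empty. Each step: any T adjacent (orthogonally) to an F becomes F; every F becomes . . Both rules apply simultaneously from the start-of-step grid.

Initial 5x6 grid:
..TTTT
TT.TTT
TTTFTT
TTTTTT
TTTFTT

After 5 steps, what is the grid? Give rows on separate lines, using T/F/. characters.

Step 1: 6 trees catch fire, 2 burn out
  ..TTTT
  TT.FTT
  TTF.FT
  TTTFTT
  TTF.FT
Step 2: 8 trees catch fire, 6 burn out
  ..TFTT
  TT..FT
  TF...F
  TTF.FT
  TF...F
Step 3: 8 trees catch fire, 8 burn out
  ..F.FT
  TF...F
  F.....
  TF...F
  F.....
Step 4: 3 trees catch fire, 8 burn out
  .....F
  F.....
  ......
  F.....
  ......
Step 5: 0 trees catch fire, 3 burn out
  ......
  ......
  ......
  ......
  ......

......
......
......
......
......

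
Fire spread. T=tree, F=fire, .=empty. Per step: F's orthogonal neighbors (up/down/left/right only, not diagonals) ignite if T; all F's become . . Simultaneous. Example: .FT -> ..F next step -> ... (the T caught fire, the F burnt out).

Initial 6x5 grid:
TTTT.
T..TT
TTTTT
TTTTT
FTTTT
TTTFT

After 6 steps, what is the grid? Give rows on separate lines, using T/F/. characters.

Step 1: 6 trees catch fire, 2 burn out
  TTTT.
  T..TT
  TTTTT
  FTTTT
  .FTFT
  FTF.F
Step 2: 6 trees catch fire, 6 burn out
  TTTT.
  T..TT
  FTTTT
  .FTFT
  ..F.F
  .F...
Step 3: 5 trees catch fire, 6 burn out
  TTTT.
  F..TT
  .FTFT
  ..F.F
  .....
  .....
Step 4: 4 trees catch fire, 5 burn out
  FTTT.
  ...FT
  ..F.F
  .....
  .....
  .....
Step 5: 3 trees catch fire, 4 burn out
  .FTF.
  ....F
  .....
  .....
  .....
  .....
Step 6: 1 trees catch fire, 3 burn out
  ..F..
  .....
  .....
  .....
  .....
  .....

..F..
.....
.....
.....
.....
.....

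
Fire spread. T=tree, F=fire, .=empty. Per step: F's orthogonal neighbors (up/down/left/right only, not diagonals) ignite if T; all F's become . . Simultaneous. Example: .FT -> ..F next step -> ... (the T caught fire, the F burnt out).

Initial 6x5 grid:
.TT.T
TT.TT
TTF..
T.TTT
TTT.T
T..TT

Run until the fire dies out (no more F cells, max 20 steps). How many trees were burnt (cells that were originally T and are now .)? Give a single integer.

Step 1: +2 fires, +1 burnt (F count now 2)
Step 2: +4 fires, +2 burnt (F count now 4)
Step 3: +5 fires, +4 burnt (F count now 5)
Step 4: +3 fires, +5 burnt (F count now 3)
Step 5: +2 fires, +3 burnt (F count now 2)
Step 6: +1 fires, +2 burnt (F count now 1)
Step 7: +0 fires, +1 burnt (F count now 0)
Fire out after step 7
Initially T: 20, now '.': 27
Total burnt (originally-T cells now '.'): 17

Answer: 17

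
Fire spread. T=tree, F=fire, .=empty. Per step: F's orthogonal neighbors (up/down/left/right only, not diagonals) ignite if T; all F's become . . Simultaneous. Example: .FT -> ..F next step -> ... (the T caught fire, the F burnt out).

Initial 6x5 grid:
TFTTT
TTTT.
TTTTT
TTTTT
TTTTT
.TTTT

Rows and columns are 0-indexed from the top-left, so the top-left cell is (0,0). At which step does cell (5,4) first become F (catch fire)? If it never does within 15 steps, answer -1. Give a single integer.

Step 1: cell (5,4)='T' (+3 fires, +1 burnt)
Step 2: cell (5,4)='T' (+4 fires, +3 burnt)
Step 3: cell (5,4)='T' (+5 fires, +4 burnt)
Step 4: cell (5,4)='T' (+4 fires, +5 burnt)
Step 5: cell (5,4)='T' (+5 fires, +4 burnt)
Step 6: cell (5,4)='T' (+3 fires, +5 burnt)
Step 7: cell (5,4)='T' (+2 fires, +3 burnt)
Step 8: cell (5,4)='F' (+1 fires, +2 burnt)
  -> target ignites at step 8
Step 9: cell (5,4)='.' (+0 fires, +1 burnt)
  fire out at step 9

8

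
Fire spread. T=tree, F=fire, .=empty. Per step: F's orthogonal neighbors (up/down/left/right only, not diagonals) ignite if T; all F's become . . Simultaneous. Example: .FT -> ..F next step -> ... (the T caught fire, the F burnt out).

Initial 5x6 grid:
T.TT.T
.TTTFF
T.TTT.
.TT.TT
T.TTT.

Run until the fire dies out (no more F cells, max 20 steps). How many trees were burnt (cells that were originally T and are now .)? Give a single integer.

Answer: 16

Derivation:
Step 1: +3 fires, +2 burnt (F count now 3)
Step 2: +4 fires, +3 burnt (F count now 4)
Step 3: +5 fires, +4 burnt (F count now 5)
Step 4: +2 fires, +5 burnt (F count now 2)
Step 5: +2 fires, +2 burnt (F count now 2)
Step 6: +0 fires, +2 burnt (F count now 0)
Fire out after step 6
Initially T: 19, now '.': 27
Total burnt (originally-T cells now '.'): 16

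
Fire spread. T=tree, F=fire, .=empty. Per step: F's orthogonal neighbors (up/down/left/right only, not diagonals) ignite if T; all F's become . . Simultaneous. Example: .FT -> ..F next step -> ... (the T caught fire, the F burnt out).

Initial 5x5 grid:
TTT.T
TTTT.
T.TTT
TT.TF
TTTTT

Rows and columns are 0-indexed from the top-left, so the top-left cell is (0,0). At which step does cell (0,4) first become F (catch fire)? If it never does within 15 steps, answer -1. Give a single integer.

Step 1: cell (0,4)='T' (+3 fires, +1 burnt)
Step 2: cell (0,4)='T' (+2 fires, +3 burnt)
Step 3: cell (0,4)='T' (+3 fires, +2 burnt)
Step 4: cell (0,4)='T' (+2 fires, +3 burnt)
Step 5: cell (0,4)='T' (+4 fires, +2 burnt)
Step 6: cell (0,4)='T' (+3 fires, +4 burnt)
Step 7: cell (0,4)='T' (+2 fires, +3 burnt)
Step 8: cell (0,4)='T' (+0 fires, +2 burnt)
  fire out at step 8
Target never catches fire within 15 steps

-1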